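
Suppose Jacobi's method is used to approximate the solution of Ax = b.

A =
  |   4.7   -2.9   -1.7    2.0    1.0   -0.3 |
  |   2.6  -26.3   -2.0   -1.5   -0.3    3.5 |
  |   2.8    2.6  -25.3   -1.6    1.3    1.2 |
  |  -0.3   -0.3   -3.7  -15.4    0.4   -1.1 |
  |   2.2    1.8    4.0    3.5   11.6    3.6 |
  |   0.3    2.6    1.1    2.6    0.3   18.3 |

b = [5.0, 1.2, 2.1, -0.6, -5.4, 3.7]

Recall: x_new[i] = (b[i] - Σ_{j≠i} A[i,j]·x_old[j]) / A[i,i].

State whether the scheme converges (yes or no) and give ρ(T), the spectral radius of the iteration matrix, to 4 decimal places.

Diagonal D = diag(4.7, -26.3, -25.3, -15.4, 11.6, 18.3); L, U strict lower/upper.
Jacobi T = -D⁻¹(L+U): T[5,4] = -(0.3)/(18.3) = -0.0164; T[5,5] = 0.
  T[0,:] = [+0.0000, +0.6170, +0.3617, -0.4255, -0.2128, +0.0638]
  T[1,:] = [+0.0989, +0.0000, -0.0760, -0.0570, -0.0114, +0.1331]
  T[2,:] = [+0.1107, +0.1028, +0.0000, -0.0632, +0.0514, +0.0474]
  T[3,:] = [-0.0195, -0.0195, -0.2403, +0.0000, +0.0260, -0.0714]
  T[4,:] = [-0.1897, -0.1552, -0.3448, -0.3017, +0.0000, -0.3103]
  T[5,:] = [-0.0164, -0.1421, -0.0601, -0.1421, -0.0164, +0.0000]
eigenvalue magnitudes: 0.4338, 0.2673, 0.2673, 0.0616, 0.0616, 0.0114.
spectral radius ρ = 0.4338; 0.4338 < 1 ⇒ converges.

yes, ρ = 0.4338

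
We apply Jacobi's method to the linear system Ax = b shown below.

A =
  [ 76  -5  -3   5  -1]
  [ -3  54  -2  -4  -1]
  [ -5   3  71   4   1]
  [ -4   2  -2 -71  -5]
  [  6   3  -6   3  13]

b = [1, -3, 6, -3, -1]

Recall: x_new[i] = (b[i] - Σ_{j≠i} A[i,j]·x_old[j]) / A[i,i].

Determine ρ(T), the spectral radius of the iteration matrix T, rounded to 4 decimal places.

0.1714

A = D + L + U where D = diag(76, 54, 71, -71, 13).
Jacobi: T = -D⁻¹(L+U), T[4,2] = -(-6)/(13) = +0.4615; T[4,4] = 0.
  T[0,:] = [+0.0000, +0.0658, +0.0395, -0.0658, +0.0132]
  T[1,:] = [+0.0556, +0.0000, +0.0370, +0.0741, +0.0185]
  T[2,:] = [+0.0704, -0.0423, +0.0000, -0.0563, -0.0141]
  T[3,:] = [-0.0563, +0.0282, -0.0282, +0.0000, -0.0704]
  T[4,:] = [-0.4615, -0.2308, +0.4615, -0.2308, +0.0000]
moduli |λ_i(T)| = 0.1714, 0.1376, 0.1376, 0.1345, 0.0992.
ρ = 0.1714; 0.1714 < 1: convergent.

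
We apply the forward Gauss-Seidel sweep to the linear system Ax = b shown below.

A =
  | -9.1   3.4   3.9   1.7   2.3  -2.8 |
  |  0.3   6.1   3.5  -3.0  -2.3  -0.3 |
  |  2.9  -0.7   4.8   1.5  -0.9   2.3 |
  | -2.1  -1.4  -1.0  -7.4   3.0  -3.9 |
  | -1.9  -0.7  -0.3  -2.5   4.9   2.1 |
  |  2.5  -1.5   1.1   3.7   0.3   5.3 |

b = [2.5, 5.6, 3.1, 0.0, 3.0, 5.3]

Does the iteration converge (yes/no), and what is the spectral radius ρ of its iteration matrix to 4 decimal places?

yes, ρ = 0.8478

Split A = D + L + U, D = diag(-9.1, 6.1, 4.8, -7.4, 4.9, 5.3).
GS T = -(D+L)⁻¹U: row 0 first, T[0,5] = -(-2.8)/(-9.1) = -0.3077; later rows by forward substitution.
  T[0,:] = [+0.0000 +0.3736 +0.4286 +0.1868 +0.2527 -0.3077]
  T[1,:] = [+0.0000 -0.0184 -0.5948 +0.4826 +0.3646 +0.0643]
  T[2,:] = [+0.0000 -0.2284 -0.3457 -0.3550 +0.0880 -0.2839]
  T[3,:] = [+0.0000 -0.0717 +0.0376 -0.0963 +0.2528 -0.4135]
  T[4,:] = [+0.0000 +0.0917 +0.0792 +0.0705 +0.2845 -0.7671]
  T[5,:] = [+0.0000 -0.0892 -0.3295 +0.1854 -0.2269 +0.5544]
eigenvalue magnitudes: 0.8478, 0.6584, 0.2465, 0.2465, 0.1619, 0.0000.
spectral radius ρ = 0.8478; 0.8478 < 1 ⇒ converges.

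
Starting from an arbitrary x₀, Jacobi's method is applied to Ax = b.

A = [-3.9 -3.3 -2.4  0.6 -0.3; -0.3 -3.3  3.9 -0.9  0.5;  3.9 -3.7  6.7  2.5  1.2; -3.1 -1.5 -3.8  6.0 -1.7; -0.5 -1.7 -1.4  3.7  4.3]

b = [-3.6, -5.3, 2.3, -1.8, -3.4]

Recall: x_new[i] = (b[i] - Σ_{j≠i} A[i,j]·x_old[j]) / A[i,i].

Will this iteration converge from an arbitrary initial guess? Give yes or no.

no

Diagonal D = diag(-3.9, -3.3, 6.7, 6, 4.3); L, U strict lower/upper.
Jacobi T = -D⁻¹(L+U): T[4,2] = -(-1.4)/(4.3) = +0.3256; T[4,4] = 0.
  T[0,:] = [+0.0000  -0.8462  -0.6154  +0.1538  -0.0769]
  T[1,:] = [-0.0909  +0.0000  +1.1818  -0.2727  +0.1515]
  T[2,:] = [-0.5821  +0.5522  +0.0000  -0.3731  -0.1791]
  T[3,:] = [+0.5167  +0.2500  +0.6333  +0.0000  +0.2833]
  T[4,:] = [+0.1163  +0.3953  +0.3256  -0.8605  +0.0000]
|λ(T)| sorted: 1.1789, 0.6751, 0.6315, 0.6315, 0.0964.
ρ(T) = max|λ| = 1.1789; 1.1789 > 1: divergent.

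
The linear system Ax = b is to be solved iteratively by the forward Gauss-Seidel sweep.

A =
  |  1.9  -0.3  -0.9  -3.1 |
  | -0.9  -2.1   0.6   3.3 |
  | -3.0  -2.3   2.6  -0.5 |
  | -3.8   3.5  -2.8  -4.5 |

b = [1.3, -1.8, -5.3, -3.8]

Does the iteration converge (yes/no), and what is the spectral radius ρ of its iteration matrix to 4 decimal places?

no, ρ = 1.2052

Write A = D+L+U with D = diag(1.9, -2.1, 2.6, -4.5).
GS T = -(D+L)⁻¹U: row 0 first, T[0,3] = -(-3.1)/(1.9) = +1.6316; later rows by forward substitution.
  T[0,:] = [+0.0000 +0.1579 +0.4737 +1.6316]
  T[1,:] = [+0.0000 -0.0677 +0.0827 +0.8722]
  T[2,:] = [+0.0000 +0.1223 +0.6197 +2.8464]
  T[3,:] = [+0.0000 -0.2621 -0.7213 -2.4705]
moduli |λ_i(T)| = 1.2052, 0.7047, 0.0086, 0.0000.
ρ = 1.2052; 1.2052 > 1 ⇒ diverges.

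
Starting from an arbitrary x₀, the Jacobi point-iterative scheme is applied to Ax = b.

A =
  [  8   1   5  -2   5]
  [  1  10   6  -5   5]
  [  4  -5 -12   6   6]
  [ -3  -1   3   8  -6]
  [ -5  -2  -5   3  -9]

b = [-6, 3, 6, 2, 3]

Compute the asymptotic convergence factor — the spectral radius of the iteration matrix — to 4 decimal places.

1.1523

Split A = D + L + U, D = diag(8, 10, -12, 8, -9).
Jacobi T = -D⁻¹(L+U): T[2,1] = -(-5)/(-12) = -0.4167; T[2,2] = 0.
  T[0,:] = [+0.0000, -0.1250, -0.6250, +0.2500, -0.6250]
  T[1,:] = [-0.1000, +0.0000, -0.6000, +0.5000, -0.5000]
  T[2,:] = [+0.3333, -0.4167, +0.0000, +0.5000, +0.5000]
  T[3,:] = [+0.3750, +0.1250, -0.3750, +0.0000, +0.7500]
  T[4,:] = [-0.5556, -0.2222, -0.5556, +0.3333, +0.0000]
|roots of det(T-λI)|: 1.1523, 0.6979, 0.6979, 0.6470, 0.3124.
ρ(T) = max|λ| = 1.1523; 1.1523 > 1 ⇒ diverges.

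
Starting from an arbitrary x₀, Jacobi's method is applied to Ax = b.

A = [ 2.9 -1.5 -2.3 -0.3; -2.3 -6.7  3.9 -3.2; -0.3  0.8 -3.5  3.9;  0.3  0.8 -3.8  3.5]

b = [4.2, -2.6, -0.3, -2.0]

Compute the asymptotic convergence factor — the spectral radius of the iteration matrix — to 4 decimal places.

Write A = D+L+U with D = diag(2.9, -6.7, -3.5, 3.5).
Jacobi: T = -D⁻¹(L+U), T[2,3] = -(3.9)/(-3.5) = +1.1143; T[2,2] = 0.
  T[0,:] = [+0.0000 +0.5172 +0.7931 +0.1034]
  T[1,:] = [-0.3433 +0.0000 +0.5821 -0.4776]
  T[2,:] = [-0.0857 +0.2286 +0.0000 +1.1143]
  T[3,:] = [-0.0857 -0.2286 +1.0857 +0.0000]
|λ(T)| sorted: 1.2979, 1.0337, 0.4623, 0.4623.
ρ = 1.2979; 1.2979 > 1, so it fails to converge.

1.2979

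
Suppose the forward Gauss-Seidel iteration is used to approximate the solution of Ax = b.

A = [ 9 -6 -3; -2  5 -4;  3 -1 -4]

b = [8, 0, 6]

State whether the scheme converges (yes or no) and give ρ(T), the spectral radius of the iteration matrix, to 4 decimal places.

A = D + L + U where D = diag(9, 5, -4).
Gauss-Seidel: T = -(D+L)⁻¹U, row 0 first, T[0,2] = -(-3)/(9) = +0.3333; later rows by forward substitution.
  T[0,:] = [+0.0000 +0.6667 +0.3333]
  T[1,:] = [+0.0000 +0.2667 +0.9333]
  T[2,:] = [+0.0000 +0.4333 +0.0167]
eigenvalue magnitudes: 0.7898, 0.5065, 0.0000.
ρ = 0.7898; 0.7898 < 1: convergent.

yes, ρ = 0.7898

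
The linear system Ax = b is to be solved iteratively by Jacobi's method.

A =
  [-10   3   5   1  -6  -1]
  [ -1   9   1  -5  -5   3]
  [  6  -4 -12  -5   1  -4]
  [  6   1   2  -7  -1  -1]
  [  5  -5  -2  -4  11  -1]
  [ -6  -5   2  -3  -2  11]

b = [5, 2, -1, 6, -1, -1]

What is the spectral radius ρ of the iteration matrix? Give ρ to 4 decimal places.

Write A = D+L+U with D = diag(-10, 9, -12, -7, 11, 11).
Jacobi T = -D⁻¹(L+U): T[0,2] = -(5)/(-10) = +0.5000; T[0,0] = 0.
  T[0,:] = [+0.0000 +0.3000 +0.5000 +0.1000 -0.6000 -0.1000]
  T[1,:] = [+0.1111 +0.0000 -0.1111 +0.5556 +0.5556 -0.3333]
  T[2,:] = [+0.5000 -0.3333 +0.0000 -0.4167 +0.0833 -0.3333]
  T[3,:] = [+0.8571 +0.1429 +0.2857 +0.0000 -0.1429 -0.1429]
  T[4,:] = [-0.4545 +0.4545 +0.1818 +0.3636 +0.0000 +0.0909]
  T[5,:] = [+0.5455 +0.4545 -0.1818 +0.2727 +0.1818 +0.0000]
eigenvalue magnitudes: 1.1651, 0.8589, 0.8589, 0.2883, 0.2883, 0.2636.
ρ(T) = max|λ| = 1.1651; 1.1651 > 1, so it fails to converge.

1.1651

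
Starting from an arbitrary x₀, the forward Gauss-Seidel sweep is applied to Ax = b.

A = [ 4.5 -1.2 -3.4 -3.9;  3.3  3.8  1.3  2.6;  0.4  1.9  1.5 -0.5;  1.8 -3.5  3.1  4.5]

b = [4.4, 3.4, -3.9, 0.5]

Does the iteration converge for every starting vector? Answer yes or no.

A = D + L + U where D = diag(4.5, 3.8, 1.5, 4.5).
T_GS = -(D+L)⁻¹U: row 0 first, T[0,3] = -(-3.9)/(4.5) = +0.8667; later rows by forward substitution.
  T[0,:] = [+0.0000  +0.2667  +0.7556  +0.8667]
  T[1,:] = [+0.0000  -0.2316  -0.9982  -1.4368]
  T[2,:] = [+0.0000  +0.2222  +1.0630  +1.9222]
  T[3,:] = [+0.0000  -0.4399  -1.8109  -2.7884]
|eigenvalues of T|: 1.6446, 0.3345, 0.0221, 0.0000.
ρ = 1.6446; 1.6446 > 1, so it fails to converge.

no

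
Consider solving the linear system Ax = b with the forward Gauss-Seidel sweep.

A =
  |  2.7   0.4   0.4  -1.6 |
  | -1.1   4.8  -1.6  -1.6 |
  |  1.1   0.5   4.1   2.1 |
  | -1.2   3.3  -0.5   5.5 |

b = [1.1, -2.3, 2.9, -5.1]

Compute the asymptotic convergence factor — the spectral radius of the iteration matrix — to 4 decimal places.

0.5271

Let D = diag(2.7, 4.8, 4.1, 5.5); L, U the strict triangles.
GS T = -(D+L)⁻¹U: row 0 first, T[0,1] = -(0.4)/(2.7) = -0.1481; later rows by forward substitution.
  T[0,:] = [+0.0000, -0.1481, -0.1481, +0.5926]
  T[1,:] = [+0.0000, -0.0340, +0.2994, +0.4691]
  T[2,:] = [+0.0000, +0.0439, +0.0032, -0.7284]
  T[3,:] = [+0.0000, -0.0080, -0.2117, -0.2184]
|roots of det(T-λI)|: 0.5271, 0.3116, 0.0336, 0.0000.
spectral radius ρ = 0.5271; 0.5271 < 1: convergent.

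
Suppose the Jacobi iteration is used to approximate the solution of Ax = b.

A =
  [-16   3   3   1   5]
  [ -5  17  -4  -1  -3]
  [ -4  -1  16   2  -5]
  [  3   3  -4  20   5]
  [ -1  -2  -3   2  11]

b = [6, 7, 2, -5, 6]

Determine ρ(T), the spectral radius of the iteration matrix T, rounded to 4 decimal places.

Diagonal D = diag(-16, 17, 16, 20, 11); L, U strict lower/upper.
Jacobi: T = -D⁻¹(L+U), T[3,0] = -(3)/(20) = -0.1500; T[3,3] = 0.
  T[0,:] = [+0.0000 +0.1875 +0.1875 +0.0625 +0.3125]
  T[1,:] = [+0.2941 +0.0000 +0.2353 +0.0588 +0.1765]
  T[2,:] = [+0.2500 +0.0625 +0.0000 -0.1250 +0.3125]
  T[3,:] = [-0.1500 -0.1500 +0.2000 +0.0000 -0.2500]
  T[4,:] = [+0.0909 +0.1818 +0.2727 -0.1818 +0.0000]
moduli |λ_i(T)| = 0.6632, 0.3256, 0.3256, 0.1752, 0.1752.
ρ(T) = max|λ| = 0.6632; 0.6632 < 1 ⇒ converges.

0.6632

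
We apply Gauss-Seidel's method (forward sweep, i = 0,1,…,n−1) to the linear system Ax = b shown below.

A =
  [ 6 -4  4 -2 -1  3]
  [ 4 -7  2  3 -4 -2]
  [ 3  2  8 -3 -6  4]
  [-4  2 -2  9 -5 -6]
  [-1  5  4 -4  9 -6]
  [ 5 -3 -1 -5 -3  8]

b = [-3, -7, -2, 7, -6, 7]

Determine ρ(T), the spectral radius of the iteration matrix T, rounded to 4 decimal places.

1.4248

Write A = D+L+U with D = diag(6, -7, 8, 9, 9, 8).
T_GS = -(D+L)⁻¹U: row 0 first, T[0,1] = -(-4)/(6) = +0.6667; later rows by forward substitution.
  T[0,:] = [+0.0000 +0.6667 -0.6667 +0.3333 +0.1667 -0.5000]
  T[1,:] = [+0.0000 +0.3810 -0.0952 +0.6190 -0.4762 -0.5714]
  T[2,:] = [+0.0000 -0.3452 +0.2738 +0.0952 +0.8065 -0.1696]
  T[3,:] = [+0.0000 +0.1349 -0.2143 +0.0317 +0.9147 +0.5337]
  T[4,:] = [+0.0000 +0.0758 -0.2381 -0.3351 +0.3311 +1.2412]
  T[5,:] = [+0.0000 -0.2042 +0.1920 -0.0701 +0.5139 +0.8760]
|roots of det(T-λI)|: 1.4248, 0.6692, 0.6692, 0.6571, 0.0394, 0.0000.
ρ = 1.4248; 1.4248 > 1: divergent.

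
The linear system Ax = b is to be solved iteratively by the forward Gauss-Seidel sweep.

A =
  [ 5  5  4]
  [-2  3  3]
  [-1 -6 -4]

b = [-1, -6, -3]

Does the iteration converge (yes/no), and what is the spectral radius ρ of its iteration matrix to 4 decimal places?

no, ρ = 1.6850

Write A = D+L+U with D = diag(5, 3, -4).
GS T = -(D+L)⁻¹U: row 0 first, T[0,1] = -(5)/(5) = -1.0000; later rows by forward substitution.
  T[0,:] = [+0.0000 -1.0000 -0.8000]
  T[1,:] = [+0.0000 -0.6667 -1.5333]
  T[2,:] = [+0.0000 +1.2500 +2.5000]
|roots of det(T-λI)|: 1.6850, 0.1484, 0.0000.
spectral radius ρ = 1.6850; 1.6850 > 1, so it fails to converge.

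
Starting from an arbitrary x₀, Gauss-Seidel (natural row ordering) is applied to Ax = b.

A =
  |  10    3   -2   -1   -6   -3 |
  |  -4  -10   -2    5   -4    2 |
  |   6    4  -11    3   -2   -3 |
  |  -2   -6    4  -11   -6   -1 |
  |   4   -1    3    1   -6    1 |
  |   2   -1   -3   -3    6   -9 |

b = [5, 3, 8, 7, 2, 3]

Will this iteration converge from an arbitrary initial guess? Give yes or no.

yes

Write A = D+L+U with D = diag(10, -10, -11, -11, -6, -9).
T_GS = -(D+L)⁻¹U: row 0 first, T[0,1] = -(3)/(10) = -0.3000; later rows by forward substitution.
  T[0,:] = [+0.0000, -0.3000, +0.2000, +0.1000, +0.6000, +0.3000]
  T[1,:] = [+0.0000, +0.1200, -0.2800, +0.4600, -0.6400, +0.0800]
  T[2,:] = [+0.0000, -0.1200, +0.0073, +0.4945, -0.0873, -0.0800]
  T[3,:] = [+0.0000, -0.0545, +0.1190, -0.0893, -0.3372, -0.2182]
  T[4,:] = [+0.0000, -0.2891, +0.2035, +0.2224, +0.4068, +0.2770]
  T[5,:] = [+0.0000, -0.2145, +0.1691, -0.0157, +0.6172, +0.3418]
moduli |λ_i(T)| = 0.8355, 0.4084, 0.2748, 0.2748, 0.0128, 0.0000.
ρ(T) = max|λ| = 0.8355; 0.8355 < 1: convergent.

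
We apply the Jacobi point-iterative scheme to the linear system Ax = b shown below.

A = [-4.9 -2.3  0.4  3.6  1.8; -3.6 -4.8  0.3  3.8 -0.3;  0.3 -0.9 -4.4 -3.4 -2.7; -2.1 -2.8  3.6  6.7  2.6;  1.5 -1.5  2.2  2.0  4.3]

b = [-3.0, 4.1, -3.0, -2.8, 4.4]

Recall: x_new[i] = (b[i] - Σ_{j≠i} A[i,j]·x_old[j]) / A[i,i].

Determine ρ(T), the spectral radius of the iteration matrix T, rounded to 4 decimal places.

1.4165

Diagonal D = diag(-4.9, -4.8, -4.4, 6.7, 4.3); L, U strict lower/upper.
Jacobi T = -D⁻¹(L+U): T[0,3] = -(3.6)/(-4.9) = +0.7347; T[0,0] = 0.
  T[0,:] = [+0.0000 -0.4694 +0.0816 +0.7347 +0.3673]
  T[1,:] = [-0.7500 +0.0000 +0.0625 +0.7917 -0.0625]
  T[2,:] = [+0.0682 -0.2045 +0.0000 -0.7727 -0.6136]
  T[3,:] = [+0.3134 +0.4179 -0.5373 +0.0000 -0.3881]
  T[4,:] = [-0.3488 +0.3488 -0.5116 -0.4651 +0.0000]
|roots of det(T-λI)|: 1.4165, 0.8493, 0.6210, 0.6210, 0.4954.
ρ(T) = max|λ| = 1.4165; 1.4165 > 1: divergent.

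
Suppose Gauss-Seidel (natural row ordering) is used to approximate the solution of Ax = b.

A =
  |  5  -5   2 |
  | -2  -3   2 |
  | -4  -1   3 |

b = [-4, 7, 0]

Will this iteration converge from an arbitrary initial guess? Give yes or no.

no

A = D + L + U where D = diag(5, -3, 3).
Gauss-Seidel: T = -(D+L)⁻¹U, row 0 first, T[0,2] = -(2)/(5) = -0.4000; later rows by forward substitution.
  T[0,:] = [+0.0000 +1.0000 -0.4000]
  T[1,:] = [+0.0000 -0.6667 +0.9333]
  T[2,:] = [+0.0000 +1.1111 -0.2222]
eigenvalue magnitudes: 1.4868, 0.5979, 0.0000.
ρ(T) = max|λ| = 1.4868; 1.4868 > 1 ⇒ diverges.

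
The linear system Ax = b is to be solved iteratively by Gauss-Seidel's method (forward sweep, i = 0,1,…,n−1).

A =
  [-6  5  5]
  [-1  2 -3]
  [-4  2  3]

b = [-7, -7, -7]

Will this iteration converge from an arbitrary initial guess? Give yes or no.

Split A = D + L + U, D = diag(-6, 2, 3).
Gauss-Seidel: T = -(D+L)⁻¹U, row 0 first, T[0,1] = -(5)/(-6) = +0.8333; later rows by forward substitution.
  T[0,:] = [+0.0000 +0.8333 +0.8333]
  T[1,:] = [+0.0000 +0.4167 +1.9167]
  T[2,:] = [+0.0000 +0.8333 -0.1667]
|λ(T)| sorted: 1.4220, 1.1720, 0.0000.
ρ = 1.4220; 1.4220 > 1, so it fails to converge.

no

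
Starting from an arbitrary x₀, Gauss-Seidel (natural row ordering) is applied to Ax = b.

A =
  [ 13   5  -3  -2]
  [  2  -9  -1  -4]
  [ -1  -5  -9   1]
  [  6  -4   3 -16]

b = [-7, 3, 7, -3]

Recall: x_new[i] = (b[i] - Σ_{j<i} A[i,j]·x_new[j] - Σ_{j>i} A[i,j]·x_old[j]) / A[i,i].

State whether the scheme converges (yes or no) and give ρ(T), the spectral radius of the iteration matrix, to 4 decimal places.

Write A = D+L+U with D = diag(13, -9, -9, -16).
Gauss-Seidel: T = -(D+L)⁻¹U, row 0 first, T[0,1] = -(5)/(13) = -0.3846; later rows by forward substitution.
  T[0,:] = [+0.0000, -0.3846, +0.2308, +0.1538]
  T[1,:] = [+0.0000, -0.0855, -0.0598, -0.4103]
  T[2,:] = [+0.0000, +0.0902, +0.0076, +0.3219]
  T[3,:] = [+0.0000, -0.1059, +0.1029, +0.2206]
|roots of det(T-λI)|: 0.3856, 0.2221, 0.0208, 0.0000.
spectral radius ρ = 0.3856; 0.3856 < 1, so it converges for any x₀.

yes, ρ = 0.3856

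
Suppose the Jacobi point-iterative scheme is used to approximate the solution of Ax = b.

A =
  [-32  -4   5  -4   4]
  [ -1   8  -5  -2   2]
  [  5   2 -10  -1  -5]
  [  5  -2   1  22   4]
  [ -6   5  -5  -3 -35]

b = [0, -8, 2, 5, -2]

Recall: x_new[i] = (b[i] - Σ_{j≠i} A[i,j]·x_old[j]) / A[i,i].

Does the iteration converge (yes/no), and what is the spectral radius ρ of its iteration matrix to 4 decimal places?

yes, ρ = 0.5927

Write A = D+L+U with D = diag(-32, 8, -10, 22, -35).
Jacobi T = -D⁻¹(L+U): T[1,4] = -(2)/(8) = -0.2500; T[1,1] = 0.
  T[0,:] = [+0.0000, -0.1250, +0.1562, -0.1250, +0.1250]
  T[1,:] = [+0.1250, +0.0000, +0.6250, +0.2500, -0.2500]
  T[2,:] = [+0.5000, +0.2000, +0.0000, -0.1000, -0.5000]
  T[3,:] = [-0.2273, +0.0909, -0.0455, +0.0000, -0.1818]
  T[4,:] = [-0.1714, +0.1429, -0.1429, -0.0857, +0.0000]
|roots of det(T-λI)|: 0.5927, 0.3831, 0.3831, 0.2205, 0.1731.
ρ(T) = max|λ| = 0.5927; 0.5927 < 1, so it converges for any x₀.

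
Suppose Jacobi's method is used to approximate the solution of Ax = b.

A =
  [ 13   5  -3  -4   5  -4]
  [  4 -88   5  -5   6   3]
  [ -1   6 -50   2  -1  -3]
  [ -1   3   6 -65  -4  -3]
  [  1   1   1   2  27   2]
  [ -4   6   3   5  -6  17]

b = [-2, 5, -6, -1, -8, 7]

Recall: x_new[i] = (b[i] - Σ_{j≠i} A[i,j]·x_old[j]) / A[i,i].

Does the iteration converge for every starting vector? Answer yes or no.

yes

Write A = D+L+U with D = diag(13, -88, -50, -65, 27, 17).
Jacobi T = -D⁻¹(L+U): T[4,1] = -(1)/(27) = -0.0370; T[4,4] = 0.
  T[0,:] = [+0.0000 -0.3846 +0.2308 +0.3077 -0.3846 +0.3077]
  T[1,:] = [+0.0455 +0.0000 +0.0568 -0.0568 +0.0682 +0.0341]
  T[2,:] = [-0.0200 +0.1200 +0.0000 +0.0400 -0.0200 -0.0600]
  T[3,:] = [-0.0154 +0.0462 +0.0923 +0.0000 -0.0615 -0.0462]
  T[4,:] = [-0.0370 -0.0370 -0.0370 -0.0741 +0.0000 -0.0741]
  T[5,:] = [+0.2353 -0.3529 -0.1765 -0.2941 +0.3529 +0.0000]
moduli |λ_i(T)| = 0.2636, 0.1648, 0.0837, 0.0772, 0.0509, 0.0509.
ρ = 0.2636; 0.2636 < 1, so it converges for any x₀.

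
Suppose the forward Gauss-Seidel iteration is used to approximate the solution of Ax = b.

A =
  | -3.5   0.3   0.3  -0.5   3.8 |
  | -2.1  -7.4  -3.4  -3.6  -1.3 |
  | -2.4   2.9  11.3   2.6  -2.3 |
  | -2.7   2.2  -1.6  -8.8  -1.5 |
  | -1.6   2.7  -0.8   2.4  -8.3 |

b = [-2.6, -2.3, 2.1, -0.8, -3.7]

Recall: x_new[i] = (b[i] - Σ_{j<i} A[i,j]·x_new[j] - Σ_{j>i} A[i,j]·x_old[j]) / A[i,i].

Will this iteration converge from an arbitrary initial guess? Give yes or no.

Write A = D+L+U with D = diag(-3.5, -7.4, 11.3, -8.8, -8.3).
Gauss-Seidel: T = -(D+L)⁻¹U, row 0 first, T[0,2] = -(0.3)/(-3.5) = +0.0857; later rows by forward substitution.
  T[0,:] = [+0.0000 +0.0857 +0.0857 -0.1429 +1.0857]
  T[1,:] = [+0.0000 -0.0243 -0.4838 -0.4459 -0.4838]
  T[2,:] = [+0.0000 +0.0244 +0.1424 -0.1460 +0.5583]
  T[3,:] = [+0.0000 -0.0368 -0.1731 -0.0411 -0.7260]
  T[4,:] = [+0.0000 -0.0374 -0.2377 -0.1153 -0.6304]
|roots of det(T-λI)|: 0.6699, 0.1417, 0.1417, 0.0221, 0.0000.
ρ = 0.6699; 0.6699 < 1, so it converges for any x₀.

yes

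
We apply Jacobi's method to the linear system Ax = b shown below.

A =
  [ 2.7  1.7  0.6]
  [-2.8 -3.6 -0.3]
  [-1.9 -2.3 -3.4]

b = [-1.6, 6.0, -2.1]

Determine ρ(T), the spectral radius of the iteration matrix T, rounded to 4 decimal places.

0.9114

Split A = D + L + U, D = diag(2.7, -3.6, -3.4).
T_J = -D⁻¹(L+U): T[1,0] = -(-2.8)/(-3.6) = -0.7778; T[1,1] = 0.
  T[0,:] = [+0.0000  -0.6296  -0.2222]
  T[1,:] = [-0.7778  +0.0000  -0.0833]
  T[2,:] = [-0.5588  -0.6765  +0.0000]
|eigenvalues of T|: 0.9114, 0.6730, 0.2384.
ρ(T) = max|λ| = 0.9114; 0.9114 < 1 ⇒ converges.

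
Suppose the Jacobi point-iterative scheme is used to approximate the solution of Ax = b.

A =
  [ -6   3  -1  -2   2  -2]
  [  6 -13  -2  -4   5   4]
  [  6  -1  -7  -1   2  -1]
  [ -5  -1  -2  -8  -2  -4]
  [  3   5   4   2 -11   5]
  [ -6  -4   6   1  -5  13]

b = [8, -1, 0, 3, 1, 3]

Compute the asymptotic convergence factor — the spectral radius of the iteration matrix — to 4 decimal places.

1.1350

Split A = D + L + U, D = diag(-6, -13, -7, -8, -11, 13).
Jacobi T = -D⁻¹(L+U): T[0,1] = -(3)/(-6) = +0.5000; T[0,0] = 0.
  T[0,:] = [+0.0000 +0.5000 -0.1667 -0.3333 +0.3333 -0.3333]
  T[1,:] = [+0.4615 +0.0000 -0.1538 -0.3077 +0.3846 +0.3077]
  T[2,:] = [+0.8571 -0.1429 +0.0000 -0.1429 +0.2857 -0.1429]
  T[3,:] = [-0.6250 -0.1250 -0.2500 +0.0000 -0.2500 -0.5000]
  T[4,:] = [+0.2727 +0.4545 +0.3636 +0.1818 +0.0000 +0.4545]
  T[5,:] = [+0.4615 +0.3077 -0.4615 -0.0769 +0.3846 +0.0000]
moduli |λ_i(T)| = 1.1350, 0.6847, 0.6847, 0.4799, 0.4517, 0.0657.
ρ = 1.1350; 1.1350 > 1, so it fails to converge.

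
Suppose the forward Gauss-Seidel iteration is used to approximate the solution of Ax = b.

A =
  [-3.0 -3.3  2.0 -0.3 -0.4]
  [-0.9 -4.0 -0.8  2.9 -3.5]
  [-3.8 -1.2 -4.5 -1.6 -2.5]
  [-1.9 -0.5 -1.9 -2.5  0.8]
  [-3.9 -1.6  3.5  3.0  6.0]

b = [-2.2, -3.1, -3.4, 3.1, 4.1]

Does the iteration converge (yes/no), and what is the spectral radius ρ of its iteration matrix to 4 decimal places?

Diagonal D = diag(-3, -4, -4.5, -2.5, 6); L, U strict lower/upper.
Gauss-Seidel: T = -(D+L)⁻¹U, row 0 first, T[0,4] = -(-0.4)/(-3) = -0.1333; later rows by forward substitution.
  T[0,:] = [+0.0000, -1.1000, +0.6667, -0.1000, -0.1333]
  T[1,:] = [+0.0000, +0.2475, -0.3500, +0.7475, -0.8450]
  T[2,:] = [+0.0000, +0.8629, -0.4696, -0.4704, -0.2176]
  T[3,:] = [+0.0000, +0.1307, -0.0797, +0.2840, +0.7557]
  T[4,:] = [+0.0000, -1.2177, +0.6538, +0.2667, -0.5629]
eigenvalue magnitudes: 1.6258, 0.8421, 0.8421, 0.0141, 0.0000.
ρ = 1.6258; 1.6258 > 1 ⇒ diverges.

no, ρ = 1.6258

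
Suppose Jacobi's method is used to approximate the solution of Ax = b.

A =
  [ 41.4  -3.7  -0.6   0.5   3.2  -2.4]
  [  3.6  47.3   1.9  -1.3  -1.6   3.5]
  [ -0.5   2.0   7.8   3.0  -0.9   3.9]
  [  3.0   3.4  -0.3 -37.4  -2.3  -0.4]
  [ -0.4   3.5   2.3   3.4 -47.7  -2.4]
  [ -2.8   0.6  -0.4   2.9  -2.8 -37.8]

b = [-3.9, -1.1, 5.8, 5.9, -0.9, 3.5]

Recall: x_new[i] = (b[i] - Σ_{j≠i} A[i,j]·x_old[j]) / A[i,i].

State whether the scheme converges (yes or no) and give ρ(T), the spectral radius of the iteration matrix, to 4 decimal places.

Split A = D + L + U, D = diag(41.4, 47.3, 7.8, -37.4, -47.7, -37.8).
Jacobi: T = -D⁻¹(L+U), T[3,5] = -(-0.4)/(-37.4) = -0.0107; T[3,3] = 0.
  T[0,:] = [+0.0000 +0.0894 +0.0145 -0.0121 -0.0773 +0.0580]
  T[1,:] = [-0.0761 +0.0000 -0.0402 +0.0275 +0.0338 -0.0740]
  T[2,:] = [+0.0641 -0.2564 +0.0000 -0.3846 +0.1154 -0.5000]
  T[3,:] = [+0.0802 +0.0909 -0.0080 +0.0000 -0.0615 -0.0107]
  T[4,:] = [-0.0084 +0.0734 +0.0482 +0.0713 +0.0000 -0.0503]
  T[5,:] = [-0.0741 +0.0159 -0.0106 +0.0767 -0.0741 +0.0000]
eigenvalue magnitudes: 0.1949, 0.1642, 0.1642, 0.1041, 0.1041, 0.0909.
ρ(T) = max|λ| = 0.1949; 0.1949 < 1, so it converges for any x₀.

yes, ρ = 0.1949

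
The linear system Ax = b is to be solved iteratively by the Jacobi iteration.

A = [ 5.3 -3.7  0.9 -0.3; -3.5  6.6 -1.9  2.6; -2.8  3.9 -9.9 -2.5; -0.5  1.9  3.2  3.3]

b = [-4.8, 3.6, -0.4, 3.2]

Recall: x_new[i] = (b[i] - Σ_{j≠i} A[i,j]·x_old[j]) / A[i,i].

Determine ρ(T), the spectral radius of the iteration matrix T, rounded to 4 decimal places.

A = D + L + U where D = diag(5.3, 6.6, -9.9, 3.3).
Jacobi: T = -D⁻¹(L+U), T[2,3] = -(-2.5)/(-9.9) = -0.2525; T[2,2] = 0.
  T[0,:] = [+0.0000, +0.6981, -0.1698, +0.0566]
  T[1,:] = [+0.5303, +0.0000, +0.2879, -0.3939]
  T[2,:] = [-0.2828, +0.3939, +0.0000, -0.2525]
  T[3,:] = [+0.1515, -0.5758, -0.9697, +0.0000]
|roots of det(T-λI)|: 0.9154, 0.7577, 0.6263, 0.4686.
spectral radius ρ = 0.9154; 0.9154 < 1, so it converges for any x₀.

0.9154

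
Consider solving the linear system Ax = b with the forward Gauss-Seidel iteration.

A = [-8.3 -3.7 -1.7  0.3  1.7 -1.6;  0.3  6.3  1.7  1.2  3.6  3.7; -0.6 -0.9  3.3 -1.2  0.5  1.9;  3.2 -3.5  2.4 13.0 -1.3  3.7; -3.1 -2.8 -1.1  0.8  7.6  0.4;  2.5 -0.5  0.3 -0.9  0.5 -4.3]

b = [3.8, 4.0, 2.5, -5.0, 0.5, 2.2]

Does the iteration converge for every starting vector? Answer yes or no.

yes

Split A = D + L + U, D = diag(-8.3, 6.3, 3.3, 13, 7.6, -4.3).
Gauss-Seidel: T = -(D+L)⁻¹U, row 0 first, T[0,1] = -(-3.7)/(-8.3) = -0.4458; later rows by forward substitution.
  T[0,:] = [+0.0000, -0.4458, -0.2048, +0.0361, +0.2048, -0.1928]
  T[1,:] = [+0.0000, +0.0212, -0.2601, -0.1922, -0.5812, -0.5781]
  T[2,:] = [+0.0000, -0.0753, -0.1082, +0.3178, -0.2728, -0.7685]
  T[3,:] = [+0.0000, +0.1293, +0.0004, -0.1193, -0.0565, -0.2509]
  T[4,:] = [+0.0000, -0.1985, -0.1951, +0.0025, -0.1641, -0.4291]
  T[5,:] = [+0.0000, -0.3171, -0.1191, +0.0908, +0.1604, -0.0958]
|roots of det(T-λI)|: 0.8446, 0.2632, 0.2632, 0.0478, 0.0478, 0.0000.
spectral radius ρ = 0.8446; 0.8446 < 1 ⇒ converges.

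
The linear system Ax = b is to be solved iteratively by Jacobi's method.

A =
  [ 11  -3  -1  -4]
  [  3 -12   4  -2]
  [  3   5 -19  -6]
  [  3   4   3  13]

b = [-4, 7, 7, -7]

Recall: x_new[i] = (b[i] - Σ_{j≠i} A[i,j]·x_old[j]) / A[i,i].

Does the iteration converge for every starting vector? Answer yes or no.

Let D = diag(11, -12, -19, 13); L, U the strict triangles.
Jacobi: T = -D⁻¹(L+U), T[3,2] = -(3)/(13) = -0.2308; T[3,3] = 0.
  T[0,:] = [+0.0000, +0.2727, +0.0909, +0.3636]
  T[1,:] = [+0.2500, +0.0000, +0.3333, -0.1667]
  T[2,:] = [+0.1579, +0.2632, +0.0000, -0.3158]
  T[3,:] = [-0.2308, -0.3077, -0.2308, +0.0000]
moduli |λ_i(T)| = 0.5370, 0.3285, 0.1427, 0.0658.
ρ(T) = max|λ| = 0.5370; 0.5370 < 1 ⇒ converges.

yes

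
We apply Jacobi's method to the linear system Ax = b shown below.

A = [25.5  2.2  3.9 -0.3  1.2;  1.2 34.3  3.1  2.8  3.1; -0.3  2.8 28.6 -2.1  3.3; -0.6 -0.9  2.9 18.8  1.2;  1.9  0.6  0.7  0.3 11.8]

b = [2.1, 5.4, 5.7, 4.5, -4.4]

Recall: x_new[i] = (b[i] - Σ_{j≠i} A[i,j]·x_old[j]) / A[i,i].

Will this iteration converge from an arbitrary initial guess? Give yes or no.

Diagonal D = diag(25.5, 34.3, 28.6, 18.8, 11.8); L, U strict lower/upper.
T_J = -D⁻¹(L+U): T[1,0] = -(1.2)/(34.3) = -0.0350; T[1,1] = 0.
  T[0,:] = [+0.0000  -0.0863  -0.1529  +0.0118  -0.0471]
  T[1,:] = [-0.0350  +0.0000  -0.0904  -0.0816  -0.0904]
  T[2,:] = [+0.0105  -0.0979  +0.0000  +0.0734  -0.1154]
  T[3,:] = [+0.0319  +0.0479  -0.1543  +0.0000  -0.0638]
  T[4,:] = [-0.1610  -0.0508  -0.0593  -0.0254  +0.0000]
|roots of det(T-λI)|: 0.2427, 0.1547, 0.1547, 0.0845, 0.0845.
spectral radius ρ = 0.2427; 0.2427 < 1, so it converges for any x₀.

yes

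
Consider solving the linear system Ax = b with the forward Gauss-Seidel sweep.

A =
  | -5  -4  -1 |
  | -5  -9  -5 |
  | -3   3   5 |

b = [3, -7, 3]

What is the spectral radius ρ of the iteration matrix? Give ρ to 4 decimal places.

Split A = D + L + U, D = diag(-5, -9, 5).
Gauss-Seidel: T = -(D+L)⁻¹U, row 0 first, T[0,1] = -(-4)/(-5) = -0.8000; later rows by forward substitution.
  T[0,:] = [+0.0000 -0.8000 -0.2000]
  T[1,:] = [+0.0000 +0.4444 -0.4444]
  T[2,:] = [+0.0000 -0.7467 +0.1467]
eigenvalue magnitudes: 0.8906, 0.2994, 0.0000.
spectral radius ρ = 0.8906; 0.8906 < 1 ⇒ converges.

0.8906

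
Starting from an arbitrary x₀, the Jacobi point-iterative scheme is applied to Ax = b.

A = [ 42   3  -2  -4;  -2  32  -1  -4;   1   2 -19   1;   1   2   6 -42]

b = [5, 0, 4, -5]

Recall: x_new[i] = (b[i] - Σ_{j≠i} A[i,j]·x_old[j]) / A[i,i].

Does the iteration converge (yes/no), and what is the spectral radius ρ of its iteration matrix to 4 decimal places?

Write A = D+L+U with D = diag(42, 32, -19, -42).
Jacobi: T = -D⁻¹(L+U), T[2,1] = -(2)/(-19) = +0.1053; T[2,2] = 0.
  T[0,:] = [+0.0000  -0.0714  +0.0476  +0.0952]
  T[1,:] = [+0.0625  +0.0000  +0.0312  +0.1250]
  T[2,:] = [+0.0526  +0.1053  +0.0000  +0.0526]
  T[3,:] = [+0.0238  +0.0476  +0.1429  +0.0000]
|roots of det(T-λI)|: 0.1867, 0.1184, 0.1184, 0.0232.
ρ = 0.1867; 0.1867 < 1 ⇒ converges.

yes, ρ = 0.1867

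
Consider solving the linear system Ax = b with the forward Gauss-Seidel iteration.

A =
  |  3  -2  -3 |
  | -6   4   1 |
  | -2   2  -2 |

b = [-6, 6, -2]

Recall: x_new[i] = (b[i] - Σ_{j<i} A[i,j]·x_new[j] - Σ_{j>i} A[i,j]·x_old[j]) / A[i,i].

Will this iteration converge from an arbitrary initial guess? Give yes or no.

no

A = D + L + U where D = diag(3, 4, -2).
GS T = -(D+L)⁻¹U: row 0 first, T[0,2] = -(-3)/(3) = +1.0000; later rows by forward substitution.
  T[0,:] = [+0.0000  +0.6667  +1.0000]
  T[1,:] = [+0.0000  +1.0000  +1.2500]
  T[2,:] = [+0.0000  +0.3333  +0.2500]
moduli |λ_i(T)| = 1.3715, 0.1215, 0.0000.
ρ(T) = max|λ| = 1.3715; 1.3715 > 1 ⇒ diverges.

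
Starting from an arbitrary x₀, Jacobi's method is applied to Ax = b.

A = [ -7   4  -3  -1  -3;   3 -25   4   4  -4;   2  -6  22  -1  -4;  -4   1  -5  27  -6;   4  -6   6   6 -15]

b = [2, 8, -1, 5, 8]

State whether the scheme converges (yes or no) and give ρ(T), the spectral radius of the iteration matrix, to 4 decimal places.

Split A = D + L + U, D = diag(-7, -25, 22, 27, -15).
Jacobi: T = -D⁻¹(L+U), T[4,3] = -(6)/(-15) = +0.4000; T[4,4] = 0.
  T[0,:] = [+0.0000, +0.5714, -0.4286, -0.1429, -0.4286]
  T[1,:] = [+0.1200, +0.0000, +0.1600, +0.1600, -0.1600]
  T[2,:] = [-0.0909, +0.2727, +0.0000, +0.0455, +0.1818]
  T[3,:] = [+0.1481, -0.0370, +0.1852, +0.0000, +0.2222]
  T[4,:] = [+0.2667, -0.4000, +0.4000, +0.4000, +0.0000]
|roots of det(T-λI)|: 0.5673, 0.3589, 0.3589, 0.1934, 0.1605.
ρ = 0.5673; 0.5673 < 1: convergent.

yes, ρ = 0.5673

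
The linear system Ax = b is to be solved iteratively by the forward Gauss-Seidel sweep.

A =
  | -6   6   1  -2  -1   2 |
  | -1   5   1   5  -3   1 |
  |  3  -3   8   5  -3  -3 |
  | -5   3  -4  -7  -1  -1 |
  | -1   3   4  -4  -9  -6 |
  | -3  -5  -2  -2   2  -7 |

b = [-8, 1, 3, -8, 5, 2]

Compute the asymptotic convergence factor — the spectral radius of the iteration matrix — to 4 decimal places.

1.1203

A = D + L + U where D = diag(-6, 5, 8, -7, -9, -7).
T_GS = -(D+L)⁻¹U: row 0 first, T[0,1] = -(6)/(-6) = +1.0000; later rows by forward substitution.
  T[0,:] = [+0.0000, +1.0000, +0.1667, -0.3333, -0.1667, +0.3333]
  T[1,:] = [+0.0000, +0.2000, -0.1667, -1.0667, +0.5667, -0.1333]
  T[2,:] = [+0.0000, -0.3000, -0.1250, -0.9000, +0.6500, +0.2000]
  T[3,:] = [+0.0000, -0.4571, -0.1190, +0.2952, -0.1524, -0.5524]
  T[4,:] = [+0.0000, +0.0254, -0.0767, -0.8497, +0.5640, -0.4138]
  T[5,:] = [+0.0000, -0.3478, +0.0954, +0.8348, -0.3144, -0.0652]
eigenvalue magnitudes: 1.1203, 0.4714, 0.2263, 0.2263, 0.1887, 0.0000.
ρ = 1.1203; 1.1203 > 1: divergent.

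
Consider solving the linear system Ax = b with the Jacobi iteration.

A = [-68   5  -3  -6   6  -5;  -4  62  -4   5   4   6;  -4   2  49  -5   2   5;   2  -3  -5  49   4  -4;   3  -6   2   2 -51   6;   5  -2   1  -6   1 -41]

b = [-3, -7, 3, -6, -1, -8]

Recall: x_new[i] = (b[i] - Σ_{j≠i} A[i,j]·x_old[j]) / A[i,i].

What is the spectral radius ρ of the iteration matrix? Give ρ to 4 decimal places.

0.1807

Split A = D + L + U, D = diag(-68, 62, 49, 49, -51, -41).
T_J = -D⁻¹(L+U): T[1,3] = -(5)/(62) = -0.0806; T[1,1] = 0.
  T[0,:] = [+0.0000  +0.0735  -0.0441  -0.0882  +0.0882  -0.0735]
  T[1,:] = [+0.0645  +0.0000  +0.0645  -0.0806  -0.0645  -0.0968]
  T[2,:] = [+0.0816  -0.0408  +0.0000  +0.1020  -0.0408  -0.1020]
  T[3,:] = [-0.0408  +0.0612  +0.1020  +0.0000  -0.0816  +0.0816]
  T[4,:] = [+0.0588  -0.1176  +0.0392  +0.0392  +0.0000  +0.1176]
  T[5,:] = [+0.1220  -0.0488  +0.0244  -0.1463  +0.0244  +0.0000]
|eigenvalues of T|: 0.1807, 0.1392, 0.1392, 0.1054, 0.1054, 0.0425.
spectral radius ρ = 0.1807; 0.1807 < 1, so it converges for any x₀.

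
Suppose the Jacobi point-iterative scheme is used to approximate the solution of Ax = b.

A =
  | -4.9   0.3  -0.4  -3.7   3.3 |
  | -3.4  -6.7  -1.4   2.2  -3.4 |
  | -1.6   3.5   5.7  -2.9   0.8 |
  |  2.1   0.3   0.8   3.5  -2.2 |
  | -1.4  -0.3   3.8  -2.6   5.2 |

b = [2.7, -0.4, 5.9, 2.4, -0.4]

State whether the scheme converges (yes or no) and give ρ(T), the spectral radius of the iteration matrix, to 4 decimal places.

no, ρ = 1.2508

Write A = D+L+U with D = diag(-4.9, -6.7, 5.7, 3.5, 5.2).
T_J = -D⁻¹(L+U): T[1,2] = -(-1.4)/(-6.7) = -0.2090; T[1,1] = 0.
  T[0,:] = [+0.0000  +0.0612  -0.0816  -0.7551  +0.6735]
  T[1,:] = [-0.5075  +0.0000  -0.2090  +0.3284  -0.5075]
  T[2,:] = [+0.2807  -0.6140  +0.0000  +0.5088  -0.1404]
  T[3,:] = [-0.6000  -0.0857  -0.2286  +0.0000  +0.6286]
  T[4,:] = [+0.2692  +0.0577  -0.7308  +0.5000  +0.0000]
|roots of det(T-λI)|: 1.2508, 0.7708, 0.7708, 0.6405, 0.3770.
spectral radius ρ = 1.2508; 1.2508 > 1: divergent.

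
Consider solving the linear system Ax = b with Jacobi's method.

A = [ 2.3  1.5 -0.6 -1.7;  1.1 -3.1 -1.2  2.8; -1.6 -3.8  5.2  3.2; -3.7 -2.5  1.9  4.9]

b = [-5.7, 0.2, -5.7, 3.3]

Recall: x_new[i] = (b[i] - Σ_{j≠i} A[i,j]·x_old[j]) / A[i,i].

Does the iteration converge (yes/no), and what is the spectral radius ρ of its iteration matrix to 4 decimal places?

no, ρ = 1.1598

Let D = diag(2.3, -3.1, 5.2, 4.9); L, U the strict triangles.
Jacobi T = -D⁻¹(L+U): T[1,3] = -(2.8)/(-3.1) = +0.9032; T[1,1] = 0.
  T[0,:] = [+0.0000  -0.6522  +0.2609  +0.7391]
  T[1,:] = [+0.3548  +0.0000  -0.3871  +0.9032]
  T[2,:] = [+0.3077  +0.7308  +0.0000  -0.6154]
  T[3,:] = [+0.7551  +0.5102  -0.3878  +0.0000]
|eigenvalues of T|: 1.1598, 0.4970, 0.4384, 0.4384.
ρ(T) = max|λ| = 1.1598; 1.1598 > 1: divergent.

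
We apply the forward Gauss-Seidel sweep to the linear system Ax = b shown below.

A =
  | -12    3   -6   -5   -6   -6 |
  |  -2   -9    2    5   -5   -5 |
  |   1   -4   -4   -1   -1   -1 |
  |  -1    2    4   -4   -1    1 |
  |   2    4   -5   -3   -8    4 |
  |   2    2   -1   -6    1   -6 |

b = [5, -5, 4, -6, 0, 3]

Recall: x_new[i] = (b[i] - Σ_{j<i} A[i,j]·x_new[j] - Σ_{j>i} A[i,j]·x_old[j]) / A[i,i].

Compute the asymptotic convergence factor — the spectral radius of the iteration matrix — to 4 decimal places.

1.1318

A = D + L + U where D = diag(-12, -9, -4, -4, -8, -6).
Gauss-Seidel: T = -(D+L)⁻¹U, row 0 first, T[0,3] = -(-5)/(-12) = -0.4167; later rows by forward substitution.
  T[0,:] = [+0.0000, +0.2500, -0.5000, -0.4167, -0.5000, -0.5000]
  T[1,:] = [+0.0000, -0.0556, +0.3333, +0.6481, -0.4444, -0.4444]
  T[2,:] = [+0.0000, +0.1181, -0.4583, -1.0023, +0.0694, +0.0694]
  T[3,:] = [+0.0000, +0.0278, -0.1667, -0.5741, -0.2778, +0.2222]
  T[4,:] = [+0.0000, -0.0495, +0.3906, +1.0616, -0.2865, +0.0260]
  T[5,:] = [+0.0000, +0.0091, +0.2526, +0.9952, -0.0964, -0.5443]
|eigenvalues of T|: 1.1318, 0.3844, 0.3583, 0.3583, 0.0104, 0.0000.
ρ = 1.1318; 1.1318 > 1 ⇒ diverges.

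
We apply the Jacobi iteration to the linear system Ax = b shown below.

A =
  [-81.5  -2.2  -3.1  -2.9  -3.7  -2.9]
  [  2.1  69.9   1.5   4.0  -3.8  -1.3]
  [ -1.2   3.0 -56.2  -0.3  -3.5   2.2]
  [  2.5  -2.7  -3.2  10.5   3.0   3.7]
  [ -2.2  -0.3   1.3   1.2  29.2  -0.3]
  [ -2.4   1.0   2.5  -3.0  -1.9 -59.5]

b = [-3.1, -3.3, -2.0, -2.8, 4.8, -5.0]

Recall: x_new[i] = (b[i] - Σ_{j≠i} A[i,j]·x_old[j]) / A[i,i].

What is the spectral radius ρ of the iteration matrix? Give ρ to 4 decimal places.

0.1671

Write A = D+L+U with D = diag(-81.5, 69.9, -56.2, 10.5, 29.2, -59.5).
Jacobi T = -D⁻¹(L+U): T[4,2] = -(1.3)/(29.2) = -0.0445; T[4,4] = 0.
  T[0,:] = [+0.0000  -0.0270  -0.0380  -0.0356  -0.0454  -0.0356]
  T[1,:] = [-0.0300  +0.0000  -0.0215  -0.0572  +0.0544  +0.0186]
  T[2,:] = [-0.0214  +0.0534  +0.0000  -0.0053  -0.0623  +0.0391]
  T[3,:] = [-0.2381  +0.2571  +0.3048  +0.0000  -0.2857  -0.3524]
  T[4,:] = [+0.0753  +0.0103  -0.0445  -0.0411  +0.0000  +0.0103]
  T[5,:] = [-0.0403  +0.0168  +0.0420  -0.0504  -0.0319  +0.0000]
|λ(T)| sorted: 0.1671, 0.1392, 0.1392, 0.0797, 0.0797, 0.0571.
ρ = 0.1671; 0.1671 < 1: convergent.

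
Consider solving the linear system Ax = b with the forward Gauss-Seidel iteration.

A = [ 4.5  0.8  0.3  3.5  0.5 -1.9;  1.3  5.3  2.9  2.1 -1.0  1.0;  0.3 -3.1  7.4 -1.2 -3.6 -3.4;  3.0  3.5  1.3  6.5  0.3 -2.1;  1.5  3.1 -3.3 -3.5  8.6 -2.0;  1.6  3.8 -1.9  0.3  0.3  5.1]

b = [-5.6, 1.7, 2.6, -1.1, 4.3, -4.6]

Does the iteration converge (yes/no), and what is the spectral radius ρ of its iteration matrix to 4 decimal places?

Write A = D+L+U with D = diag(4.5, 5.3, 7.4, 6.5, 8.6, 5.1).
T_GS = -(D+L)⁻¹U: row 0 first, T[0,3] = -(3.5)/(4.5) = -0.7778; later rows by forward substitution.
  T[0,:] = [+0.0000  -0.1778  -0.0667  -0.7778  -0.1111  +0.4222]
  T[1,:] = [+0.0000  +0.0436  -0.5308  -0.2055  +0.2159  -0.2922]
  T[2,:] = [+0.0000  +0.0255  -0.2197  +0.1076  +0.5814  +0.3199]
  T[3,:] = [+0.0000  +0.0535  +0.3605  +0.4481  -0.2274  +0.2216]
  T[4,:] = [+0.0000  +0.0468  +0.2654  +0.4334  +0.0721  +0.4772]
  T[5,:] = [+0.0000  +0.0269  +0.2978  +0.3853  +0.0997  +0.1634]
|roots of det(T-λI)|: 0.8412, 0.2672, 0.2672, 0.1926, 0.0046, 0.0000.
ρ(T) = max|λ| = 0.8412; 0.8412 < 1 ⇒ converges.

yes, ρ = 0.8412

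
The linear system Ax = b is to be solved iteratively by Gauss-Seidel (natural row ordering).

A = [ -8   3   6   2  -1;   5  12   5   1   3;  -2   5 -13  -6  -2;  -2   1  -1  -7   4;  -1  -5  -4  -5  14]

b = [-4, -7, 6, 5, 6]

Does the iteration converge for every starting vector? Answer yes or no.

yes

Write A = D+L+U with D = diag(-8, 12, -13, -7, 14).
GS T = -(D+L)⁻¹U: row 0 first, T[0,2] = -(6)/(-8) = +0.7500; later rows by forward substitution.
  T[0,:] = [+0.0000  +0.3750  +0.7500  +0.2500  -0.1250]
  T[1,:] = [+0.0000  -0.1562  -0.7292  -0.1875  -0.1979]
  T[2,:] = [+0.0000  -0.1178  -0.3958  -0.5721  -0.2107]
  T[3,:] = [+0.0000  -0.1126  -0.2619  -0.0165  +0.6090]
  T[4,:] = [+0.0000  -0.1029  -0.4135  -0.2185  +0.0777]
eigenvalue magnitudes: 0.7263, 0.3599, 0.1061, 0.1061, 0.0000.
ρ(T) = max|λ| = 0.7263; 0.7263 < 1: convergent.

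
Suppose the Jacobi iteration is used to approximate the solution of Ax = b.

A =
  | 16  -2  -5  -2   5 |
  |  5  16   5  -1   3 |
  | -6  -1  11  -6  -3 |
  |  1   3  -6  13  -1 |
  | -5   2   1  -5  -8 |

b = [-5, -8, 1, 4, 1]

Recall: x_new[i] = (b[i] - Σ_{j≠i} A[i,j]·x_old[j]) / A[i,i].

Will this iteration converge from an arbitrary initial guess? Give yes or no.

yes

A = D + L + U where D = diag(16, 16, 11, 13, -8).
Jacobi T = -D⁻¹(L+U): T[1,4] = -(3)/(16) = -0.1875; T[1,1] = 0.
  T[0,:] = [+0.0000  +0.1250  +0.3125  +0.1250  -0.3125]
  T[1,:] = [-0.3125  +0.0000  -0.3125  +0.0625  -0.1875]
  T[2,:] = [+0.5455  +0.0909  +0.0000  +0.5455  +0.2727]
  T[3,:] = [-0.0769  -0.2308  +0.4615  +0.0000  +0.0769]
  T[4,:] = [-0.6250  +0.2500  +0.1250  -0.6250  +0.0000]
moduli |λ_i(T)| = 0.8731, 0.5367, 0.3980, 0.3756, 0.3756.
ρ = 0.8731; 0.8731 < 1: convergent.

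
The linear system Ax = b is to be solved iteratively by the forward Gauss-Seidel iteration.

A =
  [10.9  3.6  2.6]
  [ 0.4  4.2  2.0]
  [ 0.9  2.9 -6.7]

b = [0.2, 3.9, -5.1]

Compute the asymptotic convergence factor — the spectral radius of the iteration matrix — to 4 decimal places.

0.2740

Let D = diag(10.9, 4.2, -6.7); L, U the strict triangles.
GS T = -(D+L)⁻¹U: row 0 first, T[0,2] = -(2.6)/(10.9) = -0.2385; later rows by forward substitution.
  T[0,:] = [+0.0000 -0.3303 -0.2385]
  T[1,:] = [+0.0000 +0.0315 -0.4535]
  T[2,:] = [+0.0000 -0.0308 -0.2283]
|eigenvalues of T|: 0.2740, 0.0771, 0.0000.
ρ(T) = max|λ| = 0.2740; 0.2740 < 1 ⇒ converges.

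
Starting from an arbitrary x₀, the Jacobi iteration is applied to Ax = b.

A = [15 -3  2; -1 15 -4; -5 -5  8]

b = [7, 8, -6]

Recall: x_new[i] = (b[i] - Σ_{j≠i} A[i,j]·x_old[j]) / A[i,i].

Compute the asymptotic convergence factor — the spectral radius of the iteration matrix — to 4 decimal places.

A = D + L + U where D = diag(15, 15, 8).
Jacobi T = -D⁻¹(L+U): T[1,2] = -(-4)/(15) = +0.2667; T[1,1] = 0.
  T[0,:] = [+0.0000 +0.2000 -0.1333]
  T[1,:] = [+0.0667 +0.0000 +0.2667]
  T[2,:] = [+0.6250 +0.6250 +0.0000]
eigenvalue magnitudes: 0.4063, 0.2615, 0.2615.
spectral radius ρ = 0.4063; 0.4063 < 1, so it converges for any x₀.

0.4063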